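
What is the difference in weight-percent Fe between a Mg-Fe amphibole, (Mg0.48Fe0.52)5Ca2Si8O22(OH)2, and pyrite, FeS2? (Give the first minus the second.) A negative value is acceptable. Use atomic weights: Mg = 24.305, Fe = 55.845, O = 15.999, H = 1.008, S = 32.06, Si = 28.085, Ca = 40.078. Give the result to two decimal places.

First mineral: 145.197 g Fe in 894.357 g formula = 16.23 wt% Fe.
Second mineral: 55.845 g Fe in 119.965 g formula = 46.55 wt% Fe.
16.23% − 46.55% gives a difference of -30.32 percentage points.

-30.32 percentage points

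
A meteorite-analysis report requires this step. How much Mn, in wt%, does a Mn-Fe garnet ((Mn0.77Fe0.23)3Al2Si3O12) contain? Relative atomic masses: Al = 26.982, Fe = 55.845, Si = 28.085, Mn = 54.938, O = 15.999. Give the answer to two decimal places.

25.60 wt%

Molar mass of (Mn0.77Fe0.23)3Al2Si3O12: 2.31×54.938 + 0.69×55.845 + 2×26.982 + 3×28.085 + 12×15.999 = 495.647 g/mol.
Mass of Mn per formula unit: 2.31 × 54.938 = 126.907 g.
Weight fraction Mn = 126.907 / 495.647 = 0.2560.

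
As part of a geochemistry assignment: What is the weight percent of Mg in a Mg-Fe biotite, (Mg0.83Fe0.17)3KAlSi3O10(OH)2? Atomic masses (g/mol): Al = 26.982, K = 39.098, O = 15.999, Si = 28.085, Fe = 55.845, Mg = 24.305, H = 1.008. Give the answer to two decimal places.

13.97 mass %

Molar mass of (Mg0.83Fe0.17)3KAlSi3O10(OH)2: 2.49·24.305 + 0.51·55.845 + 1·39.098 + 1·26.982 + 3·28.085 + 12·15.999 + 2·1.008 = 433.339 g/mol.
Mass of Mg per formula unit: 2.49 × 24.305 = 60.519 g.
Weight fraction Mg = 60.519 / 433.339 = 0.1397.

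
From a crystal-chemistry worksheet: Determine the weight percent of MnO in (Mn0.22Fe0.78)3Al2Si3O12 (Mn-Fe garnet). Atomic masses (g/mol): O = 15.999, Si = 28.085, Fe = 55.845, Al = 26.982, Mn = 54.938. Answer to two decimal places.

Formula mass = 497.143 g/mol.
0.66 Mn → 0.6600 mol MnO per formula unit; M(MnO) = 70.937, so MnO mass = 46.818 g.
46.818/497.143 × 100 = 9.42 wt%.

9.42 wt%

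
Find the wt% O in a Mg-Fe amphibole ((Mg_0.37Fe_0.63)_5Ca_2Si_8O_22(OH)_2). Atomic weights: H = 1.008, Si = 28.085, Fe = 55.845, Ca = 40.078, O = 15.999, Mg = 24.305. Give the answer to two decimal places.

Molar mass of (Mg_0.37Fe_0.63)_5Ca_2Si_8O_22(OH)_2: 1.85*24.305 + 3.15*55.845 + 2*40.078 + 8*28.085 + 24*15.999 + 2*1.008 = 911.704 g/mol.
Mass of O per formula unit: 24 × 15.999 = 383.976 g.
Weight fraction O = 383.976 / 911.704 = 0.4212.

42.12 wt%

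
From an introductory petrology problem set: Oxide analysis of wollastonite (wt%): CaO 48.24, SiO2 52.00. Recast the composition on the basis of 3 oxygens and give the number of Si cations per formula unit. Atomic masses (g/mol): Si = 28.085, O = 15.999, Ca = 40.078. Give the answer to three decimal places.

1.002 Si apfu

48.24 wt% CaO ÷ 56.077 g/mol = 0.86025 mol, giving 0.86025 Ca and 0.86025 O.
52.00 wt% SiO2 ÷ 60.083 g/mol = 0.86547 mol, giving 0.86547 Si and 1.73094 O.
Oxygen sums to 2.59119; scaling by 3/2.59119 = 1.15777 puts the formula on 3 O.
Si: 0.86547 × 1.15777 = 1.002 atoms per formula unit.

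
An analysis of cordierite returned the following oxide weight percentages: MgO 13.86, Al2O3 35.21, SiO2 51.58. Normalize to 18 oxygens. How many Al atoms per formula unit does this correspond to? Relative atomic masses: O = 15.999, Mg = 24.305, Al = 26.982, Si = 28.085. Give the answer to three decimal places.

4.014 Al apfu

13.86 wt% MgO ÷ 40.304 g/mol = 0.34389 mol, giving 0.34389 Mg and 0.34389 O.
35.21 wt% Al2O3 ÷ 101.961 g/mol = 0.34533 mol, giving 0.69066 Al and 1.03599 O.
51.58 wt% SiO2 ÷ 60.083 g/mol = 0.85848 mol, giving 0.85848 Si and 1.71696 O.
Oxygen sums to 3.09684; scaling by 18/3.09684 = 5.81238 puts the formula on 18 O.
Al: 0.69066 × 5.81238 = 4.014 atoms per formula unit.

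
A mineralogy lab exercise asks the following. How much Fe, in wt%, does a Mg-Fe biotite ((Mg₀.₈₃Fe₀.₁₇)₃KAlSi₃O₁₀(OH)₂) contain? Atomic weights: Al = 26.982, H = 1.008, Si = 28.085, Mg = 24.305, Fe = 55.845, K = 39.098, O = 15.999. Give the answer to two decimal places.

6.57 wt%

M((Mg₀.₈₃Fe₀.₁₇)₃KAlSi₃O₁₀(OH)₂) = 433.339 g/mol.
Fe contributes 0.51 × 55.845 = 28.481 g per mole.
28.481/433.339 = 0.0657 → 6.57%.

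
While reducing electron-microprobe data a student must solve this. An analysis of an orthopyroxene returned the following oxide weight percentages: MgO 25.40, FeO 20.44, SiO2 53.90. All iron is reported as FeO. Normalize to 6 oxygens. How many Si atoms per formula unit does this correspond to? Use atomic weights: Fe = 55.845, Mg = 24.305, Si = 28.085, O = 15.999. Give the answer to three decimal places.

1.987 Si apfu

MgO (M=40.304): mol = 0.63021; Mg = 0.63021, O = 0.63021.
FeO (M=71.844): mol = 0.28451; Fe = 0.28451, O = 0.28451.
SiO2 (M=60.083): mol = 0.89709; Si = 0.89709, O = 1.79418.
ΣO = 2.70890; factor = 6/ΣO = 2.21492.
Si apfu = 0.89709 × 2.21492 = 1.987.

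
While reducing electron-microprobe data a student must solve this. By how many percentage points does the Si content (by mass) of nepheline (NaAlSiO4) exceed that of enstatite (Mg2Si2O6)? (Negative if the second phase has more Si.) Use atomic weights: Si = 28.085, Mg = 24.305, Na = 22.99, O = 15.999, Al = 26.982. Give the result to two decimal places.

-8.21 percentage points

First mineral: 28.085 g Si in 142.053 g formula = 19.77 wt% Si.
Second mineral: 56.170 g Si in 200.774 g formula = 27.98 wt% Si.
19.77% − 27.98% gives a difference of -8.21 percentage points.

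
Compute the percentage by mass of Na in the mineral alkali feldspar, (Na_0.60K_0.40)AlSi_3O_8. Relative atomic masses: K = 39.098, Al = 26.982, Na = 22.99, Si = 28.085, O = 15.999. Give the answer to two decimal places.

5.13 mass %

M((Na_0.60K_0.40)AlSi_3O_8) = 268.662 g/mol.
Na contributes 0.60 × 22.99 = 13.794 g per mole.
13.794/268.662 = 0.0513 → 5.13%.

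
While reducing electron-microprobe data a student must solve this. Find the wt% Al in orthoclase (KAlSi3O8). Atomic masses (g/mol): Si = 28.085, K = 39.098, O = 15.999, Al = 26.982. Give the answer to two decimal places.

9.69 wt%

Molar mass of KAlSi3O8: 1*39.098 + 1*26.982 + 3*28.085 + 8*15.999 = 278.327 g/mol.
Mass of Al per formula unit: 1 × 26.982 = 26.982 g.
Weight fraction Al = 26.982 / 278.327 = 0.0969.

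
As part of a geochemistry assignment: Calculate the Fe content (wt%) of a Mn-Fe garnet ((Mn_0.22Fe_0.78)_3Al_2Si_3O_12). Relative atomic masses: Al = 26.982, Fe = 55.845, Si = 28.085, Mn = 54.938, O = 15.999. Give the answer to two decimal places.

26.29 wt%

Formula mass = 0.66×54.938 + 2.34×55.845 + 2×26.982 + 3×28.085 + 12×15.999 = 497.143 g/mol, of which 130.677 g is Fe.
So Fe makes up 130.677/497.143 = 0.2629 of the mass, i.e. 26.29%.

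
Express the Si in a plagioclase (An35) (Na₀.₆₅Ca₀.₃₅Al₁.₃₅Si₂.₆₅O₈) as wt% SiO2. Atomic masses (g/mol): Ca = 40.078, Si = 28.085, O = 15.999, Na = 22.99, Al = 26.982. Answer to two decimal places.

59.45 wt%

Molar mass of Na₀.₆₅Ca₀.₃₅Al₁.₃₅Si₂.₆₅O₈ = 0.65·22.99 + 0.35·40.078 + 1.35·26.982 + 2.65·28.085 + 8·15.999 = 267.814 g/mol.
Each formula unit contains 2.65 Si, equivalent to 2.65/1 = 2.6500 mol SiO2.
M(SiO2) = 1×28.085 + 2×15.999 = 60.083 g/mol.
Mass of SiO2 per formula unit = 2.6500 × 60.083 = 159.220 g.
SiO2 wt% = 159.220 / 267.814 × 100 = 59.45%.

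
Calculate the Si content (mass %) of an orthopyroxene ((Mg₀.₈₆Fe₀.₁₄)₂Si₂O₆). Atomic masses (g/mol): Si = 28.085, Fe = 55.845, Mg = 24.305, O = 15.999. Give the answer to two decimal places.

Formula mass = 1.72·24.305 + 0.28·55.845 + 2·28.085 + 6·15.999 = 209.605 g/mol, of which 56.170 g is Si.
So Si makes up 56.170/209.605 = 0.2680 of the mass, i.e. 26.80%.

26.80 mass %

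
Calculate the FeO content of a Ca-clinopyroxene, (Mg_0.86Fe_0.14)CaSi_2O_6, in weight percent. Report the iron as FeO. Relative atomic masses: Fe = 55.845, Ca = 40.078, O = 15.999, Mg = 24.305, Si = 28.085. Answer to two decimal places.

4.55 wt%

M((Mg_0.86Fe_0.14)CaSi_2O_6) = 220.963 g/mol; M(FeO) = 71.844 g/mol.
Moles FeO per formula unit = 0.14 Fe ÷ 1 = 0.1400.
FeO fraction = (0.1400 × 71.844) / 220.963 = 10.058/220.963 = 0.0455.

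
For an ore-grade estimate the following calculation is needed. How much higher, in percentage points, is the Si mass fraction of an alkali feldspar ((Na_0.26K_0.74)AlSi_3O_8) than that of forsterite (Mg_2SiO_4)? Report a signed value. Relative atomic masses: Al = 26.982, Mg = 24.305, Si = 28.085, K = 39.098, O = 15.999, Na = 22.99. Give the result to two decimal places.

Si in (Na_0.26K_0.74)AlSi_3O_8: molar mass 274.139 g/mol; 3×28.085 = 84.255 g → 30.73 wt%.
Si in Mg_2SiO_4: molar mass 140.691 g/mol; 1×28.085 = 28.085 g → 19.96 wt%.
Difference = 30.73 − 19.96 = 10.77 percentage points.

10.77 percentage points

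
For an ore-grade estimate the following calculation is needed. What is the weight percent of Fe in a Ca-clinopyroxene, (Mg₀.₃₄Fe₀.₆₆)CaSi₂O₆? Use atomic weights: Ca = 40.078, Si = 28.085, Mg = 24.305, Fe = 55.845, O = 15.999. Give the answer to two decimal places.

Formula mass = 0.34×24.305 + 0.66×55.845 + 1×40.078 + 2×28.085 + 6×15.999 = 237.363 g/mol, of which 36.858 g is Fe.
So Fe makes up 36.858/237.363 = 0.1553 of the mass, i.e. 15.53%.

15.53 weight percent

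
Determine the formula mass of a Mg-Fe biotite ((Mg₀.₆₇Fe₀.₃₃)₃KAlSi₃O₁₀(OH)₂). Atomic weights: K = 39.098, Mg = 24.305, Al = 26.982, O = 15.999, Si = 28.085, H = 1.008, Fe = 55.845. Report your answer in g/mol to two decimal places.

M = 2.01*24.305 + 0.99*55.845 + 1*39.098 + 1*26.982 + 3*28.085 + 12*15.999 + 2*1.008

448.48 g/mol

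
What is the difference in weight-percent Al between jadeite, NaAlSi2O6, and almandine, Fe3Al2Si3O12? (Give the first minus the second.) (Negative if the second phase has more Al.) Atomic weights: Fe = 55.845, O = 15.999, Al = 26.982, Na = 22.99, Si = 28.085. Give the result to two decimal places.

2.51 percentage points

M(NaAlSi2O6) = 202.136 g/mol, so wt% Al = 26.982/202.136 × 100 = 13.35%.
M(Fe3Al2Si3O12) = 497.742 g/mol, so wt% Al = 53.964/497.742 × 100 = 10.84%.
13.35 − 10.84 = 2.51 pp.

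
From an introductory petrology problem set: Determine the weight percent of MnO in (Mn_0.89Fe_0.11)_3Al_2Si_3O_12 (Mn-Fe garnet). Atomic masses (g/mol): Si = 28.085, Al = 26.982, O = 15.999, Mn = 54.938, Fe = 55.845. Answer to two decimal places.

Formula mass = 495.320 g/mol.
2.67 Mn → 2.6700 mol MnO per formula unit; M(MnO) = 70.937, so MnO mass = 189.402 g.
189.402/495.320 × 100 = 38.24 wt%.

38.24 wt%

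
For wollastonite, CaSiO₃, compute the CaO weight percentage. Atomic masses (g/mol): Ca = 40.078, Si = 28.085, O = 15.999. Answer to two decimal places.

M(CaSiO₃) = 116.160 g/mol; M(CaO) = 56.077 g/mol.
Moles CaO per formula unit = 1 Ca ÷ 1 = 1.0000.
CaO fraction = (1.0000 × 56.077) / 116.160 = 56.077/116.160 = 0.4828.

48.28 wt%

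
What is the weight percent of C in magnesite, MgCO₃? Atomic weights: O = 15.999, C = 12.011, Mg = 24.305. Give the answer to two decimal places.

14.25 mass %

Molar mass of MgCO₃: 1·24.305 + 1·12.011 + 3·15.999 = 84.313 g/mol.
Mass of C per formula unit: 1 × 12.011 = 12.011 g.
Weight fraction C = 12.011 / 84.313 = 0.1425.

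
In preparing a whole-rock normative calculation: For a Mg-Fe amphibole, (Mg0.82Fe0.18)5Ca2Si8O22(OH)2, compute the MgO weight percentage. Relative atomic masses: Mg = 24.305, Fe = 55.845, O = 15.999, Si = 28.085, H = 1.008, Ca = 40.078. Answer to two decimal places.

M((Mg0.82Fe0.18)5Ca2Si8O22(OH)2) = 840.739 g/mol; M(MgO) = 40.304 g/mol.
Moles MgO per formula unit = 4.10 Mg ÷ 1 = 4.1000.
MgO fraction = (4.1000 × 40.304) / 840.739 = 165.246/840.739 = 0.1965.

19.65 wt%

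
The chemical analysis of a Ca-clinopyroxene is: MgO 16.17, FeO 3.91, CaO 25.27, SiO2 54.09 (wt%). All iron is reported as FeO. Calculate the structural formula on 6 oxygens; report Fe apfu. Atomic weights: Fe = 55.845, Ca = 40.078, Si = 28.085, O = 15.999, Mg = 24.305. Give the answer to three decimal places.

0.121 Fe apfu

16.17 wt% MgO ÷ 40.304 g/mol = 0.40120 mol, giving 0.40120 Mg and 0.40120 O.
3.91 wt% FeO ÷ 71.844 g/mol = 0.05442 mol, giving 0.05442 Fe and 0.05442 O.
25.27 wt% CaO ÷ 56.077 g/mol = 0.45063 mol, giving 0.45063 Ca and 0.45063 O.
54.09 wt% SiO2 ÷ 60.083 g/mol = 0.90025 mol, giving 0.90025 Si and 1.80050 O.
Oxygen sums to 2.70675; scaling by 6/2.70675 = 2.21668 puts the formula on 6 O.
Fe: 0.05442 × 2.21668 = 0.121 atoms per formula unit.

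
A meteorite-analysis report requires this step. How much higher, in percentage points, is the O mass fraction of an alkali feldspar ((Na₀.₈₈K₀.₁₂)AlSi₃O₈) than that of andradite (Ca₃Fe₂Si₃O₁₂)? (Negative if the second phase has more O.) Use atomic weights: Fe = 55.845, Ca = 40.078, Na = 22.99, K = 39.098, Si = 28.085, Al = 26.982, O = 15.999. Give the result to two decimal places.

O in (Na₀.₈₈K₀.₁₂)AlSi₃O₈: molar mass 264.152 g/mol; 8×15.999 = 127.992 g → 48.45 wt%.
O in Ca₃Fe₂Si₃O₁₂: molar mass 508.167 g/mol; 12×15.999 = 191.988 g → 37.78 wt%.
Difference = 48.45 − 37.78 = 10.67 percentage points.

10.67 percentage points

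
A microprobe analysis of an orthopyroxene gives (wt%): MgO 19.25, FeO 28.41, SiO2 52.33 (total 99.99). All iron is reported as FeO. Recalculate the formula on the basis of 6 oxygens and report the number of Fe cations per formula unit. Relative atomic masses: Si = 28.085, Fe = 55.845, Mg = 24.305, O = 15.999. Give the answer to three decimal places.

0.907 Fe apfu

MgO: 19.25/40.304 = 0.47762 mol → 0.47762 mol Mg, 0.47762 mol O.
FeO: 28.41/71.844 = 0.39544 mol → 0.39544 mol Fe, 0.39544 mol O.
SiO2: 52.33/60.083 = 0.87096 mol → 0.87096 mol Si, 1.74192 mol O.
Total oxygen = 2.61498 mol. Normalization factor = 6/2.61498 = 2.29447.
Fe per 6 O = 0.39544 × 2.29447 = 0.907.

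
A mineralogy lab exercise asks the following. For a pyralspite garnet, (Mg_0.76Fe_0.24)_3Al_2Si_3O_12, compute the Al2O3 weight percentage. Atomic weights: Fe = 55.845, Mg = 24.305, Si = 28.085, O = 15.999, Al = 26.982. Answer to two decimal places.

Molar mass of (Mg_0.76Fe_0.24)_3Al_2Si_3O_12 = 2.28×24.305 + 0.72×55.845 + 2×26.982 + 3×28.085 + 12×15.999 = 425.831 g/mol.
Each formula unit contains 2 Al, equivalent to 2/2 = 1.0000 mol Al2O3.
M(Al2O3) = 2×26.982 + 3×15.999 = 101.961 g/mol.
Mass of Al2O3 per formula unit = 1.0000 × 101.961 = 101.961 g.
Al2O3 wt% = 101.961 / 425.831 × 100 = 23.94%.

23.94 wt%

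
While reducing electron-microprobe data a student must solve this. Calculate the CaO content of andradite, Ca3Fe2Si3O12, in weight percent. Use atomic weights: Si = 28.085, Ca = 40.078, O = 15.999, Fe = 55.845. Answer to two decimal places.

33.11 wt%

Formula mass = 508.167 g/mol.
3 Ca → 3.0000 mol CaO per formula unit; M(CaO) = 56.077, so CaO mass = 168.231 g.
168.231/508.167 × 100 = 33.11 wt%.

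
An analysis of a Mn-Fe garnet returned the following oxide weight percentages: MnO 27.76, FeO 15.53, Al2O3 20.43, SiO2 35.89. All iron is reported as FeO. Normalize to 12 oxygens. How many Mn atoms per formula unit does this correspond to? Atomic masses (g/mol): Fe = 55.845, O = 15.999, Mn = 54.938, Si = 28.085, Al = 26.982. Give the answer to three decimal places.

MnO (M=70.937): mol = 0.39133; Mn = 0.39133, O = 0.39133.
FeO (M=71.844): mol = 0.21616; Fe = 0.21616, O = 0.21616.
Al2O3 (M=101.961): mol = 0.20037; Al = 0.40074, O = 0.60111.
SiO2 (M=60.083): mol = 0.59734; Si = 0.59734, O = 1.19468.
ΣO = 2.40328; factor = 12/ΣO = 4.99318.
Mn apfu = 0.39133 × 4.99318 = 1.954.

1.954 Mn apfu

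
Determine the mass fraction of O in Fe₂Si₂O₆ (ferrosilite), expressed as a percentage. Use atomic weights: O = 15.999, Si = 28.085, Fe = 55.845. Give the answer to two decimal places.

36.38 mass %

Formula mass = 2·55.845 + 2·28.085 + 6·15.999 = 263.854 g/mol, of which 95.994 g is O.
So O makes up 95.994/263.854 = 0.3638 of the mass, i.e. 36.38%.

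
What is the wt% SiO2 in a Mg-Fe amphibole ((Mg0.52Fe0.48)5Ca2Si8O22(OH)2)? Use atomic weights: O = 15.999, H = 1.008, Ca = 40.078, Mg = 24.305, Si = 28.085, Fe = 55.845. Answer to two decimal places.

Molar mass of (Mg0.52Fe0.48)5Ca2Si8O22(OH)2 = 2.60·24.305 + 2.40·55.845 + 2·40.078 + 8·28.085 + 24·15.999 + 2·1.008 = 888.049 g/mol.
Each formula unit contains 8 Si, equivalent to 8/1 = 8.0000 mol SiO2.
M(SiO2) = 1×28.085 + 2×15.999 = 60.083 g/mol.
Mass of SiO2 per formula unit = 8.0000 × 60.083 = 480.664 g.
SiO2 wt% = 480.664 / 888.049 × 100 = 54.13%.

54.13 wt%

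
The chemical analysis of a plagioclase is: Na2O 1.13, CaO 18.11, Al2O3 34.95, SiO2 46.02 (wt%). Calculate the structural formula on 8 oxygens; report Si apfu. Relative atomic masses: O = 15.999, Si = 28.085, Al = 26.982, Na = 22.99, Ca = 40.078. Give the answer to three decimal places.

Na2O: 1.13/61.979 = 0.01823 mol → 0.03646 mol Na, 0.01823 mol O.
CaO: 18.11/56.077 = 0.32295 mol → 0.32295 mol Ca, 0.32295 mol O.
Al2O3: 34.95/101.961 = 0.34278 mol → 0.68556 mol Al, 1.02834 mol O.
SiO2: 46.02/60.083 = 0.76594 mol → 0.76594 mol Si, 1.53188 mol O.
Total oxygen = 2.90140 mol. Normalization factor = 8/2.90140 = 2.75729.
Si per 8 O = 0.76594 × 2.75729 = 2.112.

2.112 Si apfu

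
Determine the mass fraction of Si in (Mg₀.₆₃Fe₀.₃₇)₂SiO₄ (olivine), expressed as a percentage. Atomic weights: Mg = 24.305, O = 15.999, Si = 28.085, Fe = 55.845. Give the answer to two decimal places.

17.12 wt%

M((Mg₀.₆₃Fe₀.₃₇)₂SiO₄) = 164.031 g/mol.
Si contributes 1 × 28.085 = 28.085 g per mole.
28.085/164.031 = 0.1712 → 17.12%.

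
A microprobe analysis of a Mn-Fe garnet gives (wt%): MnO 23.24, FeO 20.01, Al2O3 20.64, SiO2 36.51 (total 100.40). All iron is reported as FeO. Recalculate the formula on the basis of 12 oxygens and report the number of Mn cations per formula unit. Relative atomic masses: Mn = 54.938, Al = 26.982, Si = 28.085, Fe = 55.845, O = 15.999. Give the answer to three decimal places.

MnO: 23.24/70.937 = 0.32761 mol → 0.32761 mol Mn, 0.32761 mol O.
FeO: 20.01/71.844 = 0.27852 mol → 0.27852 mol Fe, 0.27852 mol O.
Al2O3: 20.64/101.961 = 0.20243 mol → 0.40486 mol Al, 0.60729 mol O.
SiO2: 36.51/60.083 = 0.60766 mol → 0.60766 mol Si, 1.21532 mol O.
Total oxygen = 2.42874 mol. Normalization factor = 12/2.42874 = 4.94083.
Mn per 12 O = 0.32761 × 4.94083 = 1.619.

1.619 Mn apfu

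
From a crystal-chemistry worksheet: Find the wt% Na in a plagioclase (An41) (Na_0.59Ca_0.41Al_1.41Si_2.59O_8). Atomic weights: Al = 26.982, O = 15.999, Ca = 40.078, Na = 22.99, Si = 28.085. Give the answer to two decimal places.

5.05 weight percent

M(Na_0.59Ca_0.41Al_1.41Si_2.59O_8) = 268.773 g/mol.
Na contributes 0.59 × 22.99 = 13.564 g per mole.
13.564/268.773 = 0.0505 → 5.05%.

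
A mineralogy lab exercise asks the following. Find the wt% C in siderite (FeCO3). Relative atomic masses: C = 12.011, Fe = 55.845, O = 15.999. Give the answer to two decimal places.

10.37 weight percent

Formula mass = 1*55.845 + 1*12.011 + 3*15.999 = 115.853 g/mol, of which 12.011 g is C.
So C makes up 12.011/115.853 = 0.1037 of the mass, i.e. 10.37%.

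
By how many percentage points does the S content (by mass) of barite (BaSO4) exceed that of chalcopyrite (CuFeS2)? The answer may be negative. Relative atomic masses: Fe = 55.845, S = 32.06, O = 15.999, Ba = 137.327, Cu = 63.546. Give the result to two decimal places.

First mineral: 32.060 g S in 233.383 g formula = 13.74 wt% S.
Second mineral: 64.120 g S in 183.511 g formula = 34.94 wt% S.
13.74% − 34.94% gives a difference of -21.20 percentage points.

-21.20 percentage points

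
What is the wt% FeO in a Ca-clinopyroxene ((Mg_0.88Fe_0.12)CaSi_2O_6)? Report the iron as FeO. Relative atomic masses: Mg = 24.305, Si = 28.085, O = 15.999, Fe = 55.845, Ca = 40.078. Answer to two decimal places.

3.91 wt%

Molar mass of (Mg_0.88Fe_0.12)CaSi_2O_6 = 0.88*24.305 + 0.12*55.845 + 1*40.078 + 2*28.085 + 6*15.999 = 220.332 g/mol.
Each formula unit contains 0.12 Fe, equivalent to 0.12/1 = 0.1200 mol FeO.
M(FeO) = 1×55.845 + 1×15.999 = 71.844 g/mol.
Mass of FeO per formula unit = 0.1200 × 71.844 = 8.621 g.
FeO wt% = 8.621 / 220.332 × 100 = 3.91%.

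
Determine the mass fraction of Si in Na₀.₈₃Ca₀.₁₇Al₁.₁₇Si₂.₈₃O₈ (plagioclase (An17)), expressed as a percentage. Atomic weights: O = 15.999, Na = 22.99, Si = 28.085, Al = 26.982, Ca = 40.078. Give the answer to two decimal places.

Formula mass = 0.83*22.99 + 0.17*40.078 + 1.17*26.982 + 2.83*28.085 + 8*15.999 = 264.936 g/mol, of which 79.481 g is Si.
So Si makes up 79.481/264.936 = 0.3000 of the mass, i.e. 30.00%.

30.00 mass %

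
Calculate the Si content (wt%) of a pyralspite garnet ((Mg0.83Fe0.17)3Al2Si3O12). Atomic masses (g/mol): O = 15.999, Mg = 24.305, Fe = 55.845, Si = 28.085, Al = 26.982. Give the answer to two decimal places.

20.10 wt%

Formula mass = 2.49*24.305 + 0.51*55.845 + 2*26.982 + 3*28.085 + 12*15.999 = 419.207 g/mol, of which 84.255 g is Si.
So Si makes up 84.255/419.207 = 0.2010 of the mass, i.e. 20.10%.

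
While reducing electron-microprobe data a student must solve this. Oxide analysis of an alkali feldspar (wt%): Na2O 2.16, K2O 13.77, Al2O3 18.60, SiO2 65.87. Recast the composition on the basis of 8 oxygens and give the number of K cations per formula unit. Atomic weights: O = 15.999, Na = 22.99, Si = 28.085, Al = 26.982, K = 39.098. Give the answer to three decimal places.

0.801 K apfu

2.16 wt% Na2O ÷ 61.979 g/mol = 0.03485 mol, giving 0.06970 Na and 0.03485 O.
13.77 wt% K2O ÷ 94.195 g/mol = 0.14619 mol, giving 0.29238 K and 0.14619 O.
18.60 wt% Al2O3 ÷ 101.961 g/mol = 0.18242 mol, giving 0.36484 Al and 0.54726 O.
65.87 wt% SiO2 ÷ 60.083 g/mol = 1.09632 mol, giving 1.09632 Si and 2.19264 O.
Oxygen sums to 2.92094; scaling by 8/2.92094 = 2.73884 puts the formula on 8 O.
K: 0.29238 × 2.73884 = 0.801 atoms per formula unit.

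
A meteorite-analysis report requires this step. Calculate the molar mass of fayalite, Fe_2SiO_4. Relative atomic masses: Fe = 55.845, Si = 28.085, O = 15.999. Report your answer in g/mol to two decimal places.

Fe: 2 × 55.845 = 111.6900
Si: 1 × 28.085 = 28.0850
O: 4 × 15.999 = 63.9960
Summing the contributions gives the formula mass.

203.77 g/mol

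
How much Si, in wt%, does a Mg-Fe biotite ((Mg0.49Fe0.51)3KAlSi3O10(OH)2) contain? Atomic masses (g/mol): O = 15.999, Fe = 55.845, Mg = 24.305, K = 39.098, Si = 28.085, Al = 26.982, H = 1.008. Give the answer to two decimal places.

M((Mg0.49Fe0.51)3KAlSi3O10(OH)2) = 465.510 g/mol.
Si contributes 3 × 28.085 = 84.255 g per mole.
84.255/465.510 = 0.1810 → 18.10%.

18.10 wt%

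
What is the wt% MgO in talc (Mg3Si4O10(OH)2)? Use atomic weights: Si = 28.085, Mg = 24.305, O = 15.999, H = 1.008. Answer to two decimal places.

Molar mass of Mg3Si4O10(OH)2 = 3×24.305 + 4×28.085 + 12×15.999 + 2×1.008 = 379.259 g/mol.
Each formula unit contains 3 Mg, equivalent to 3/1 = 3.0000 mol MgO.
M(MgO) = 1×24.305 + 1×15.999 = 40.304 g/mol.
Mass of MgO per formula unit = 3.0000 × 40.304 = 120.912 g.
MgO wt% = 120.912 / 379.259 × 100 = 31.88%.

31.88 wt%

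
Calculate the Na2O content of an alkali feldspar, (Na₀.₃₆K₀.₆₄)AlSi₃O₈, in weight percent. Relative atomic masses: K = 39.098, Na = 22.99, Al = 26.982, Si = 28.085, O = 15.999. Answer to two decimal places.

4.09 wt%

M((Na₀.₃₆K₀.₆₄)AlSi₃O₈) = 272.528 g/mol; M(Na2O) = 61.979 g/mol.
Moles Na2O per formula unit = 0.36 Na ÷ 2 = 0.1800.
Na2O fraction = (0.1800 × 61.979) / 272.528 = 11.156/272.528 = 0.0409.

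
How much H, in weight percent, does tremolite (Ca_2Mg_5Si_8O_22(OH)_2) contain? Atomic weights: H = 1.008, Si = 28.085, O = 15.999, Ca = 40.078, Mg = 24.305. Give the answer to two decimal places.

M(Ca_2Mg_5Si_8O_22(OH)_2) = 812.353 g/mol.
H contributes 2 × 1.008 = 2.016 g per mole.
2.016/812.353 = 0.0025 → 0.25%.

0.25 weight percent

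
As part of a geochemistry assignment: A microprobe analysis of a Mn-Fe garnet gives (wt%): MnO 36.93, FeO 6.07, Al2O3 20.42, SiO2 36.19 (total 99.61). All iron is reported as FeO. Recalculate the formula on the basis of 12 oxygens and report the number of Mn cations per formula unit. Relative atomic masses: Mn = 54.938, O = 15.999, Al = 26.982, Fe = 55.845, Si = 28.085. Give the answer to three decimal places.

36.93 wt% MnO ÷ 70.937 g/mol = 0.52060 mol, giving 0.52060 Mn and 0.52060 O.
6.07 wt% FeO ÷ 71.844 g/mol = 0.08449 mol, giving 0.08449 Fe and 0.08449 O.
20.42 wt% Al2O3 ÷ 101.961 g/mol = 0.20027 mol, giving 0.40054 Al and 0.60081 O.
36.19 wt% SiO2 ÷ 60.083 g/mol = 0.60233 mol, giving 0.60233 Si and 1.20466 O.
Oxygen sums to 2.41056; scaling by 12/2.41056 = 4.97810 puts the formula on 12 O.
Mn: 0.52060 × 4.97810 = 2.592 atoms per formula unit.

2.592 Mn apfu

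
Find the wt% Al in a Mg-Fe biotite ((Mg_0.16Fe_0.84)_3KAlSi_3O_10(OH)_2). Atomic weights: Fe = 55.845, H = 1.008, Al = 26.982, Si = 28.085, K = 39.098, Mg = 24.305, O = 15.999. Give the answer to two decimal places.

5.43 mass %

Molar mass of (Mg_0.16Fe_0.84)_3KAlSi_3O_10(OH)_2: 0.48·24.305 + 2.52·55.845 + 1·39.098 + 1·26.982 + 3·28.085 + 12·15.999 + 2·1.008 = 496.735 g/mol.
Mass of Al per formula unit: 1 × 26.982 = 26.982 g.
Weight fraction Al = 26.982 / 496.735 = 0.0543.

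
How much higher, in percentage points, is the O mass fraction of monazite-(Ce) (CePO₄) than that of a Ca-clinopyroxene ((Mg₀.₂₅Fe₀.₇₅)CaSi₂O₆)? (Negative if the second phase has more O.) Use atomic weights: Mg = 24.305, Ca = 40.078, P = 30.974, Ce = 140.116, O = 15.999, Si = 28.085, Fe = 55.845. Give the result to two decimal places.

First mineral: 63.996 g O in 235.086 g formula = 27.22 wt% O.
Second mineral: 95.994 g O in 240.202 g formula = 39.96 wt% O.
27.22% − 39.96% gives a difference of -12.74 percentage points.

-12.74 percentage points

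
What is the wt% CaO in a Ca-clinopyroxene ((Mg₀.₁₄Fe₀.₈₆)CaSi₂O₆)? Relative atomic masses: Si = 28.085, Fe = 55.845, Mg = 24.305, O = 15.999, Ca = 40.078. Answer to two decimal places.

Formula mass = 243.671 g/mol.
1 Ca → 1.0000 mol CaO per formula unit; M(CaO) = 56.077, so CaO mass = 56.077 g.
56.077/243.671 × 100 = 23.01 wt%.

23.01 wt%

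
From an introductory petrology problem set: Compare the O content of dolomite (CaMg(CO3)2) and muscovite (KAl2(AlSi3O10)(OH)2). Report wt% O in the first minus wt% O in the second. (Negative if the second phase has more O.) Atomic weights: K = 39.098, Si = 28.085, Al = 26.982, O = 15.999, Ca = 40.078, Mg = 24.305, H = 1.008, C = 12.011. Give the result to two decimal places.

O in CaMg(CO3)2: molar mass 184.399 g/mol; 6×15.999 = 95.994 g → 52.06 wt%.
O in KAl2(AlSi3O10)(OH)2: molar mass 398.303 g/mol; 12×15.999 = 191.988 g → 48.20 wt%.
Difference = 52.06 − 48.20 = 3.86 percentage points.

3.86 percentage points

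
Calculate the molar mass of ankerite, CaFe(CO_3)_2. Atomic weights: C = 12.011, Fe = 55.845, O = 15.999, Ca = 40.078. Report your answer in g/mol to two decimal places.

215.94 g/mol

The formula mass is the sum 1(40.078) + 1(55.845) + 2(12.011) + 6(15.999).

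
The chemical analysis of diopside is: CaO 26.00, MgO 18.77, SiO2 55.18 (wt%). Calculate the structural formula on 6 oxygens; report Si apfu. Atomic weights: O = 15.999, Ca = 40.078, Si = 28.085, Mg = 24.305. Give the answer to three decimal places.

1.992 Si apfu

CaO: 26.00/56.077 = 0.46365 mol → 0.46365 mol Ca, 0.46365 mol O.
MgO: 18.77/40.304 = 0.46571 mol → 0.46571 mol Mg, 0.46571 mol O.
SiO2: 55.18/60.083 = 0.91840 mol → 0.91840 mol Si, 1.83680 mol O.
Total oxygen = 2.76616 mol. Normalization factor = 6/2.76616 = 2.16907.
Si per 6 O = 0.91840 × 2.16907 = 1.992.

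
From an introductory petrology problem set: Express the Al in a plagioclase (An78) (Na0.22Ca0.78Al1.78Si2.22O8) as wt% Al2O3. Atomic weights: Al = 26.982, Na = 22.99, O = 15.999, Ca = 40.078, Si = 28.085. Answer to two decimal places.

33.04 wt%

Molar mass of Na0.22Ca0.78Al1.78Si2.22O8 = 0.22·22.99 + 0.78·40.078 + 1.78·26.982 + 2.22·28.085 + 8·15.999 = 274.687 g/mol.
Each formula unit contains 1.78 Al, equivalent to 1.78/2 = 0.8900 mol Al2O3.
M(Al2O3) = 2×26.982 + 3×15.999 = 101.961 g/mol.
Mass of Al2O3 per formula unit = 0.8900 × 101.961 = 90.745 g.
Al2O3 wt% = 90.745 / 274.687 × 100 = 33.04%.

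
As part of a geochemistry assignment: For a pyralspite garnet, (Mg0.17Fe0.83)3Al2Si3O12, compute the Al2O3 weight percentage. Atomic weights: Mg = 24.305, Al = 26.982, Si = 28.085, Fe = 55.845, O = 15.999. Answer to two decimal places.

21.17 wt%

M((Mg0.17Fe0.83)3Al2Si3O12) = 481.657 g/mol; M(Al2O3) = 101.961 g/mol.
Moles Al2O3 per formula unit = 2 Al ÷ 2 = 1.0000.
Al2O3 fraction = (1.0000 × 101.961) / 481.657 = 101.961/481.657 = 0.2117.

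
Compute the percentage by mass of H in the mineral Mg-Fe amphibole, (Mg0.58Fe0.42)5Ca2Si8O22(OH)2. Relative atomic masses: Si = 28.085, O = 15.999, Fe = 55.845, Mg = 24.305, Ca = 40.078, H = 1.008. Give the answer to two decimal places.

M((Mg0.58Fe0.42)5Ca2Si8O22(OH)2) = 878.587 g/mol.
H contributes 2 × 1.008 = 2.016 g per mole.
2.016/878.587 = 0.0023 → 0.23%.

0.23 mass %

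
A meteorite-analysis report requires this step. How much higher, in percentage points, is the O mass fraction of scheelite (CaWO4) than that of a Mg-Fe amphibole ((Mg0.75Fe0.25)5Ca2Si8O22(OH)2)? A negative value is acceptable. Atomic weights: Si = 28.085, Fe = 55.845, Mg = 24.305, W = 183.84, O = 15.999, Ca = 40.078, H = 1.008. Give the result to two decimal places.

First mineral: 63.996 g O in 287.914 g formula = 22.23 wt% O.
Second mineral: 383.976 g O in 851.778 g formula = 45.08 wt% O.
22.23% − 45.08% gives a difference of -22.85 percentage points.

-22.85 percentage points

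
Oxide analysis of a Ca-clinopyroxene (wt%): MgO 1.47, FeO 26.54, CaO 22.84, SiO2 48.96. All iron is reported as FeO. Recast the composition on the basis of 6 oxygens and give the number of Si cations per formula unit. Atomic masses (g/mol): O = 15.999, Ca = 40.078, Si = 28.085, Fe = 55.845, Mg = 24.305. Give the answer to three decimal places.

MgO: 1.47/40.304 = 0.03647 mol → 0.03647 mol Mg, 0.03647 mol O.
FeO: 26.54/71.844 = 0.36941 mol → 0.36941 mol Fe, 0.36941 mol O.
CaO: 22.84/56.077 = 0.40730 mol → 0.40730 mol Ca, 0.40730 mol O.
SiO2: 48.96/60.083 = 0.81487 mol → 0.81487 mol Si, 1.62974 mol O.
Total oxygen = 2.44292 mol. Normalization factor = 6/2.44292 = 2.45608.
Si per 6 O = 0.81487 × 2.45608 = 2.001.

2.001 Si apfu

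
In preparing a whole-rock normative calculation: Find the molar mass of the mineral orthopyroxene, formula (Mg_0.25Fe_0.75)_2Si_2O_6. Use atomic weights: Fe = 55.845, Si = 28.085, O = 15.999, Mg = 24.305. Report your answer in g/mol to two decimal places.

The formula mass is the sum 0.50(24.305) + 1.50(55.845) + 2(28.085) + 6(15.999).

248.08 g/mol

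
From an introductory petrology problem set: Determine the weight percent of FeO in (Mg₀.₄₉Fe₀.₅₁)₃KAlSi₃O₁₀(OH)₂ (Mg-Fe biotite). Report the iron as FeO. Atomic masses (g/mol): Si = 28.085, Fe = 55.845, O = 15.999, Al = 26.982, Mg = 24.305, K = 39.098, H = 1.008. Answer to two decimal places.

23.61 wt%

Molar mass of (Mg₀.₄₉Fe₀.₅₁)₃KAlSi₃O₁₀(OH)₂ = 1.47*24.305 + 1.53*55.845 + 1*39.098 + 1*26.982 + 3*28.085 + 12*15.999 + 2*1.008 = 465.510 g/mol.
Each formula unit contains 1.53 Fe, equivalent to 1.53/1 = 1.5300 mol FeO.
M(FeO) = 1×55.845 + 1×15.999 = 71.844 g/mol.
Mass of FeO per formula unit = 1.5300 × 71.844 = 109.921 g.
FeO wt% = 109.921 / 465.510 × 100 = 23.61%.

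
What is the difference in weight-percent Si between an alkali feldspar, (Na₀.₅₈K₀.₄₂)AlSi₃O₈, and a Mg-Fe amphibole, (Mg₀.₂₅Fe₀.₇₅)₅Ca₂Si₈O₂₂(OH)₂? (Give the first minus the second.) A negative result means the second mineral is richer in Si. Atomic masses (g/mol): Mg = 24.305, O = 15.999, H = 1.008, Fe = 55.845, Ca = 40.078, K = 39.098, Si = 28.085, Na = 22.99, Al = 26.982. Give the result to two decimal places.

Si in (Na₀.₅₈K₀.₄₂)AlSi₃O₈: molar mass 268.984 g/mol; 3×28.085 = 84.255 g → 31.32 wt%.
Si in (Mg₀.₂₅Fe₀.₇₅)₅Ca₂Si₈O₂₂(OH)₂: molar mass 930.628 g/mol; 8×28.085 = 224.680 g → 24.14 wt%.
Difference = 31.32 − 24.14 = 7.18 percentage points.

7.18 percentage points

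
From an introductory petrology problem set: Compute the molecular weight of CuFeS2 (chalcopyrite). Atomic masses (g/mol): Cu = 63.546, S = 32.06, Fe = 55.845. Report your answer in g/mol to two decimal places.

M = 1×63.546 + 1×55.845 + 2×32.06

183.51 g/mol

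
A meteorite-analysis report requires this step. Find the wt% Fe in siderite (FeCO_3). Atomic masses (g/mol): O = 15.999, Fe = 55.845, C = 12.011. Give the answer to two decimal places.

48.20 weight percent

M(FeCO_3) = 115.853 g/mol.
Fe contributes 1 × 55.845 = 55.845 g per mole.
55.845/115.853 = 0.4820 → 48.20%.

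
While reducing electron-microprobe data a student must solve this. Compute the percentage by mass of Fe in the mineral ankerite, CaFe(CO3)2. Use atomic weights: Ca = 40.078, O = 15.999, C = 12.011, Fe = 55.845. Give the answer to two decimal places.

25.86 weight percent

Formula mass = 1×40.078 + 1×55.845 + 2×12.011 + 6×15.999 = 215.939 g/mol, of which 55.845 g is Fe.
So Fe makes up 55.845/215.939 = 0.2586 of the mass, i.e. 25.86%.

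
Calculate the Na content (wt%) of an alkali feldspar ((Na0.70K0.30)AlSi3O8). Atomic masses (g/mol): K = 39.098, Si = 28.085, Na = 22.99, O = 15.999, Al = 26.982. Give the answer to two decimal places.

6.03 wt%

M((Na0.70K0.30)AlSi3O8) = 267.051 g/mol.
Na contributes 0.70 × 22.99 = 16.093 g per mole.
16.093/267.051 = 0.0603 → 6.03%.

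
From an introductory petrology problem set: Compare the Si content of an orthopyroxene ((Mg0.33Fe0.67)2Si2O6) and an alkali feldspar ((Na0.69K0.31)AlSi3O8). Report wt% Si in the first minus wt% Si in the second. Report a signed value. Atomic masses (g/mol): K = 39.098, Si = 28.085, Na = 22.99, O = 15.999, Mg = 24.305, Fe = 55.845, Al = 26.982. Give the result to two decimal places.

-8.42 percentage points

First mineral: 56.170 g Si in 243.038 g formula = 23.11 wt% Si.
Second mineral: 84.255 g Si in 267.212 g formula = 31.53 wt% Si.
23.11% − 31.53% gives a difference of -8.42 percentage points.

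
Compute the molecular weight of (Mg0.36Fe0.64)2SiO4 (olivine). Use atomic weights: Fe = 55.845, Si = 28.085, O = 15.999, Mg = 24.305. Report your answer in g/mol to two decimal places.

181.06 g/mol

M = 0.72·24.305 + 1.28·55.845 + 1·28.085 + 4·15.999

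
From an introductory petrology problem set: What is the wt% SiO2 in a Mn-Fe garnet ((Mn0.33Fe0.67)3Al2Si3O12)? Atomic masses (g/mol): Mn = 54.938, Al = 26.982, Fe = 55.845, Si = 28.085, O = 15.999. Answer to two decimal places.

36.28 wt%

Formula mass = 496.844 g/mol.
3 Si → 3.0000 mol SiO2 per formula unit; M(SiO2) = 60.083, so SiO2 mass = 180.249 g.
180.249/496.844 × 100 = 36.28 wt%.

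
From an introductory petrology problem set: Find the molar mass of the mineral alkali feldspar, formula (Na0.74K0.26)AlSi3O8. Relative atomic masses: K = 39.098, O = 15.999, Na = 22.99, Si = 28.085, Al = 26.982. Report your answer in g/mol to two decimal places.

M = 0.74*22.99 + 0.26*39.098 + 1*26.982 + 3*28.085 + 8*15.999

266.41 g/mol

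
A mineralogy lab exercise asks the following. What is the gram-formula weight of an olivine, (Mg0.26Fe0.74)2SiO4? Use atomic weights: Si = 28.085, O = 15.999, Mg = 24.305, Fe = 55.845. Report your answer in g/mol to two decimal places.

187.37 g/mol

M = 0.52*24.305 + 1.48*55.845 + 1*28.085 + 4*15.999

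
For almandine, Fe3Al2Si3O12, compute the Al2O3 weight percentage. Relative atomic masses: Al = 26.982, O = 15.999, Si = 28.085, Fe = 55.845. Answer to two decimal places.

Molar mass of Fe3Al2Si3O12 = 3×55.845 + 2×26.982 + 3×28.085 + 12×15.999 = 497.742 g/mol.
Each formula unit contains 2 Al, equivalent to 2/2 = 1.0000 mol Al2O3.
M(Al2O3) = 2×26.982 + 3×15.999 = 101.961 g/mol.
Mass of Al2O3 per formula unit = 1.0000 × 101.961 = 101.961 g.
Al2O3 wt% = 101.961 / 497.742 × 100 = 20.48%.

20.48 wt%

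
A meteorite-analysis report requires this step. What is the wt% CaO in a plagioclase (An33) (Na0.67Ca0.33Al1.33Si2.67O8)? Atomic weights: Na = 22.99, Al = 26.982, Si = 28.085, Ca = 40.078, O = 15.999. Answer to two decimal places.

6.92 wt%

Molar mass of Na0.67Ca0.33Al1.33Si2.67O8 = 0.67·22.99 + 0.33·40.078 + 1.33·26.982 + 2.67·28.085 + 8·15.999 = 267.494 g/mol.
Each formula unit contains 0.33 Ca, equivalent to 0.33/1 = 0.3300 mol CaO.
M(CaO) = 1×40.078 + 1×15.999 = 56.077 g/mol.
Mass of CaO per formula unit = 0.3300 × 56.077 = 18.505 g.
CaO wt% = 18.505 / 267.494 × 100 = 6.92%.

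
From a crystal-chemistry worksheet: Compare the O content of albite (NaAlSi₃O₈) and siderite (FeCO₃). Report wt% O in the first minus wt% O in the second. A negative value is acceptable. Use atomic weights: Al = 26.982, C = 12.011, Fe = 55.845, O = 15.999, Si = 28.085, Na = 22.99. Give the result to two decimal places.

7.38 percentage points

O in NaAlSi₃O₈: molar mass 262.219 g/mol; 8×15.999 = 127.992 g → 48.81 wt%.
O in FeCO₃: molar mass 115.853 g/mol; 3×15.999 = 47.997 g → 41.43 wt%.
Difference = 48.81 − 41.43 = 7.38 percentage points.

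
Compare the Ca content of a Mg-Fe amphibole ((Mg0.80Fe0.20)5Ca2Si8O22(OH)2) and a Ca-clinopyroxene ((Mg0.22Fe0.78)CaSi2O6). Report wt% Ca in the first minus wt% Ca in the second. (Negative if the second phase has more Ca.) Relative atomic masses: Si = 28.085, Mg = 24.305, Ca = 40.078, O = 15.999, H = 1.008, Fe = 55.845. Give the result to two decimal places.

Ca in (Mg0.80Fe0.20)5Ca2Si8O22(OH)2: molar mass 843.893 g/mol; 2×40.078 = 80.156 g → 9.50 wt%.
Ca in (Mg0.22Fe0.78)CaSi2O6: molar mass 241.148 g/mol; 1×40.078 = 40.078 g → 16.62 wt%.
Difference = 9.50 − 16.62 = -7.12 percentage points.

-7.12 percentage points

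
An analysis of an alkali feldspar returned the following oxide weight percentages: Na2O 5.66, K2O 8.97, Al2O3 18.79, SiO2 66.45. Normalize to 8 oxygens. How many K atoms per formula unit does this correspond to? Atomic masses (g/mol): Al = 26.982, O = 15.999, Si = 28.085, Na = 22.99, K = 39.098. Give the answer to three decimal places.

Na2O: 5.66/61.979 = 0.09132 mol → 0.18264 mol Na, 0.09132 mol O.
K2O: 8.97/94.195 = 0.09523 mol → 0.19046 mol K, 0.09523 mol O.
Al2O3: 18.79/101.961 = 0.18429 mol → 0.36858 mol Al, 0.55287 mol O.
SiO2: 66.45/60.083 = 1.10597 mol → 1.10597 mol Si, 2.21194 mol O.
Total oxygen = 2.95136 mol. Normalization factor = 8/2.95136 = 2.71061.
K per 8 O = 0.19046 × 2.71061 = 0.516.

0.516 K apfu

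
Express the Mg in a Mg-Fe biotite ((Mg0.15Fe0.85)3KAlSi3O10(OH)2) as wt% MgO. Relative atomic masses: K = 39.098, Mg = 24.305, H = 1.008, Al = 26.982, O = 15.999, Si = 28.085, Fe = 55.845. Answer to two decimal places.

3.64 wt%

M((Mg0.15Fe0.85)3KAlSi3O10(OH)2) = 497.681 g/mol; M(MgO) = 40.304 g/mol.
Moles MgO per formula unit = 0.45 Mg ÷ 1 = 0.4500.
MgO fraction = (0.4500 × 40.304) / 497.681 = 18.137/497.681 = 0.0364.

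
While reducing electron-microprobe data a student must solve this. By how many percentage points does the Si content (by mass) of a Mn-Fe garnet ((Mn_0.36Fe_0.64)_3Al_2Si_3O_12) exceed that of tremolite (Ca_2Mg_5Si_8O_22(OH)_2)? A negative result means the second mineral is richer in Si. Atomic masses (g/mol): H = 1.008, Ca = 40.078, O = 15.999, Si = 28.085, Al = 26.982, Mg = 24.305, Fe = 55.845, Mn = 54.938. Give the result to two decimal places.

Si in (Mn_0.36Fe_0.64)_3Al_2Si_3O_12: molar mass 496.762 g/mol; 3×28.085 = 84.255 g → 16.96 wt%.
Si in Ca_2Mg_5Si_8O_22(OH)_2: molar mass 812.353 g/mol; 8×28.085 = 224.680 g → 27.66 wt%.
Difference = 16.96 − 27.66 = -10.70 percentage points.

-10.70 percentage points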